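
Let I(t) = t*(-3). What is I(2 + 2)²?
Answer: 144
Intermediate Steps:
I(t) = -3*t
I(2 + 2)² = (-3*(2 + 2))² = (-3*4)² = (-12)² = 144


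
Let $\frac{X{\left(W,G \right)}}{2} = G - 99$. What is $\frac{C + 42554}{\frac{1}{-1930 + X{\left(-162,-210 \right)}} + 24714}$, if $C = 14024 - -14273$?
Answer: $\frac{16411668}{5724661} \approx 2.8668$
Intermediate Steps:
$X{\left(W,G \right)} = -198 + 2 G$ ($X{\left(W,G \right)} = 2 \left(G - 99\right) = 2 \left(-99 + G\right) = -198 + 2 G$)
$C = 28297$ ($C = 14024 + 14273 = 28297$)
$\frac{C + 42554}{\frac{1}{-1930 + X{\left(-162,-210 \right)}} + 24714} = \frac{28297 + 42554}{\frac{1}{-1930 + \left(-198 + 2 \left(-210\right)\right)} + 24714} = \frac{70851}{\frac{1}{-1930 - 618} + 24714} = \frac{70851}{\frac{1}{-2548} + 24714} = \frac{70851}{- \frac{1}{2548} + 24714} = \frac{70851}{\frac{62971271}{2548}} = 70851 \cdot \frac{2548}{62971271} = \frac{16411668}{5724661}$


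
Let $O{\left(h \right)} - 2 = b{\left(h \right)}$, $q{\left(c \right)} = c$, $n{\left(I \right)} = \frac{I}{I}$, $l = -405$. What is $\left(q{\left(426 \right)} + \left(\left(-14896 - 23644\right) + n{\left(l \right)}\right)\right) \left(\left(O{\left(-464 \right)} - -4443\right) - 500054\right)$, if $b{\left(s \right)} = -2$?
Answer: $18889222043$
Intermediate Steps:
$n{\left(I \right)} = 1$
$O{\left(h \right)} = 0$ ($O{\left(h \right)} = 2 - 2 = 0$)
$\left(q{\left(426 \right)} + \left(\left(-14896 - 23644\right) + n{\left(l \right)}\right)\right) \left(\left(O{\left(-464 \right)} - -4443\right) - 500054\right) = \left(426 + \left(\left(-14896 - 23644\right) + 1\right)\right) \left(\left(0 - -4443\right) - 500054\right) = \left(426 + \left(-38540 + 1\right)\right) \left(\left(0 + 4443\right) - 500054\right) = \left(426 - 38539\right) \left(4443 - 500054\right) = \left(-38113\right) \left(-495611\right) = 18889222043$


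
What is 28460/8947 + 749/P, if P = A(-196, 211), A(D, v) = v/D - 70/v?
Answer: -275481548008/521082227 ≈ -528.67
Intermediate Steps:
A(D, v) = -70/v + v/D
P = -58241/41356 (P = -70/211 + 211/(-196) = -70*1/211 + 211*(-1/196) = -70/211 - 211/196 = -58241/41356 ≈ -1.4083)
28460/8947 + 749/P = 28460/8947 + 749/(-58241/41356) = 28460*(1/8947) + 749*(-41356/58241) = 28460/8947 - 30975644/58241 = -275481548008/521082227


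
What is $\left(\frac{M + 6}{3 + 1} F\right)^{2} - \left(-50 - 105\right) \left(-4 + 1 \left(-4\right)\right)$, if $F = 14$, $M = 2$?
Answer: $-456$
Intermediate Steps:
$\left(\frac{M + 6}{3 + 1} F\right)^{2} - \left(-50 - 105\right) \left(-4 + 1 \left(-4\right)\right) = \left(\frac{2 + 6}{3 + 1} \cdot 14\right)^{2} - \left(-50 - 105\right) \left(-4 + 1 \left(-4\right)\right) = \left(\frac{8}{4} \cdot 14\right)^{2} - - 155 \left(-4 - 4\right) = \left(8 \cdot \frac{1}{4} \cdot 14\right)^{2} - \left(-155\right) \left(-8\right) = \left(2 \cdot 14\right)^{2} - 1240 = 28^{2} - 1240 = 784 - 1240 = -456$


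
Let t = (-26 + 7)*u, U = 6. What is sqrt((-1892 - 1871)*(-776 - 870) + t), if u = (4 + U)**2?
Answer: sqrt(6191998) ≈ 2488.4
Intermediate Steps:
u = 100 (u = (4 + 6)**2 = 10**2 = 100)
t = -1900 (t = (-26 + 7)*100 = -19*100 = -1900)
sqrt((-1892 - 1871)*(-776 - 870) + t) = sqrt((-1892 - 1871)*(-776 - 870) - 1900) = sqrt(-3763*(-1646) - 1900) = sqrt(6193898 - 1900) = sqrt(6191998)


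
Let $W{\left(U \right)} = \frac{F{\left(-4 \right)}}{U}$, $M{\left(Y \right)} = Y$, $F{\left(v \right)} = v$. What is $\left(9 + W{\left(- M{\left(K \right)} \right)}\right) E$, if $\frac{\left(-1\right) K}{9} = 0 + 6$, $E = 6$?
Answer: $\frac{482}{9} \approx 53.556$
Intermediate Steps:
$K = -54$ ($K = - 9 \left(0 + 6\right) = \left(-9\right) 6 = -54$)
$W{\left(U \right)} = - \frac{4}{U}$
$\left(9 + W{\left(- M{\left(K \right)} \right)}\right) E = \left(9 - \frac{4}{\left(-1\right) \left(-54\right)}\right) 6 = \left(9 - \frac{4}{54}\right) 6 = \left(9 - \frac{2}{27}\right) 6 = \frac{241}{27} \cdot 6 = \frac{482}{9}$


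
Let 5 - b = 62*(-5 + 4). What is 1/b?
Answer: 1/67 ≈ 0.014925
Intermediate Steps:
b = 67 (b = 5 - 62*(-5 + 4) = 5 - 62*(-1) = 5 - 1*(-62) = 5 + 62 = 67)
1/b = 1/67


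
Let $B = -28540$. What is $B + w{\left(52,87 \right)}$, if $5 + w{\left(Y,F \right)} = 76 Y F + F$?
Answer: $315366$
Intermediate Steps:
$w{\left(Y,F \right)} = -5 + F + 76 F Y$ ($w{\left(Y,F \right)} = -5 + \left(76 Y F + F\right) = -5 + \left(76 F Y + F\right) = -5 + \left(F + 76 F Y\right) = -5 + F + 76 F Y$)
$B + w{\left(52,87 \right)} = -28540 + \left(-5 + 87 + 76 \cdot 87 \cdot 52\right) = -28540 + \left(-5 + 87 + 343824\right) = -28540 + 343906 = 315366$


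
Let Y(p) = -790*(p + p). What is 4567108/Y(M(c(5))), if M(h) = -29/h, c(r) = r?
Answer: 1141777/2291 ≈ 498.38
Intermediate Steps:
Y(p) = -1580*p
4567108/Y(M(c(5))) = 4567108/((-(-45820)/5)) = 4567108/((-1580*(-29/5))) = 4567108/9164 = 4567108*(1/9164) = 1141777/2291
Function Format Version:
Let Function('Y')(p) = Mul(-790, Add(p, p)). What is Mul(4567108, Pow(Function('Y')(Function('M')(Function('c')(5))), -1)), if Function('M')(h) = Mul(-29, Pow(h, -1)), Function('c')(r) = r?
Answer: Rational(1141777, 2291) ≈ 498.38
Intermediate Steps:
Function('Y')(p) = Mul(-1580, p) (Function('Y')(p) = Mul(-790, Mul(2, p)) = Mul(-1580, p))
Mul(4567108, Pow(Function('Y')(Function('M')(Function('c')(5))), -1)) = Mul(4567108, Pow(Mul(-1580, Mul(-29, Pow(5, -1))), -1)) = Mul(4567108, Pow(Mul(-1580, Mul(-29, Rational(1, 5))), -1)) = Mul(4567108, Pow(Mul(-1580, Rational(-29, 5)), -1)) = Mul(4567108, Pow(9164, -1)) = Mul(4567108, Rational(1, 9164)) = Rational(1141777, 2291)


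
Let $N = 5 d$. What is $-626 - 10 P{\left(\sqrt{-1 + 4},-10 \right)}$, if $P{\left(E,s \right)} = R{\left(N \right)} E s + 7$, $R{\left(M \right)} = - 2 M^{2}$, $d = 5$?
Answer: $-696 - 125000 \sqrt{3} \approx -2.172 \cdot 10^{5}$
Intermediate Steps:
$N = 25$ ($N = 5 \cdot 5 = 25$)
$P{\left(E,s \right)} = 7 - 1250 E s$ ($P{\left(E,s \right)} = - 2 \cdot 25^{2} E s + 7 = \left(-2\right) 625 E s + 7 = - 1250 E s + 7 = 7 - 1250 E s$)
$-626 - 10 P{\left(\sqrt{-1 + 4},-10 \right)} = -626 - 10 \left(7 - 1250 \sqrt{-1 + 4} \left(-10\right)\right) = -626 - 10 \left(7 - 1250 \sqrt{3} \left(-10\right)\right) = -626 - 10 \left(7 + 12500 \sqrt{3}\right) = -626 - \left(70 + 125000 \sqrt{3}\right) = -696 - 125000 \sqrt{3}$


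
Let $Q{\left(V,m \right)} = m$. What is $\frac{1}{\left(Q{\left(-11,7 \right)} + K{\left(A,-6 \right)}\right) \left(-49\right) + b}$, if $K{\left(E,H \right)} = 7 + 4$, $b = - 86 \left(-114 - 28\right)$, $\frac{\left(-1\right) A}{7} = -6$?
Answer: $\frac{1}{11330} \approx 8.8261 \cdot 10^{-5}$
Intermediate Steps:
$A = 42$ ($A = \left(-7\right) \left(-6\right) = 42$)
$b = 12212$ ($b = \left(-86\right) \left(-142\right) = 12212$)
$K{\left(E,H \right)} = 11$
$\frac{1}{\left(Q{\left(-11,7 \right)} + K{\left(A,-6 \right)}\right) \left(-49\right) + b} = \frac{1}{\left(7 + 11\right) \left(-49\right) + 12212} = \frac{1}{18 \left(-49\right) + 12212} = \frac{1}{-882 + 12212} = \frac{1}{11330}$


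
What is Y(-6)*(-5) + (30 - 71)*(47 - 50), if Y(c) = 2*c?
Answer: 183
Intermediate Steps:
Y(-6)*(-5) + (30 - 71)*(47 - 50) = (2*(-6))*(-5) + (30 - 71)*(47 - 50) = -12*(-5) - 41*(-3) = 60 + 123 = 183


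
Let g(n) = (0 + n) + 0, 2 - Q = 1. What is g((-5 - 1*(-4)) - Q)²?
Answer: 4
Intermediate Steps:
Q = 1 (Q = 2 - 1*1 = 2 - 1 = 1)
g(n) = n (g(n) = n + 0 = n)
g((-5 - 1*(-4)) - Q)² = ((-5 - 1*(-4)) - 1*1)² = ((-5 + 4) - 1)² = (-1 - 1)² = (-2)² = 4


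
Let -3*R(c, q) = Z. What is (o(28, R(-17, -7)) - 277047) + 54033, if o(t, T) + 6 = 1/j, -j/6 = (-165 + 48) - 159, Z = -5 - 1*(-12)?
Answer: -369321119/1656 ≈ -2.2302e+5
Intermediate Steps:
Z = 7 (Z = -5 + 12 = 7)
R(c, q) = -7/3 (R(c, q) = -⅓*7 = -7/3)
j = 1656 (j = -6*((-165 + 48) - 159) = -6*(-117 - 159) = -6*(-276) = 1656)
o(t, T) = -9935/1656 (o(t, T) = -6 + 1/1656 = -9935/1656)
(o(28, R(-17, -7)) - 277047) + 54033 = (-9935/1656 - 277047) + 54033 = -458799767/1656 + 54033 = -369321119/1656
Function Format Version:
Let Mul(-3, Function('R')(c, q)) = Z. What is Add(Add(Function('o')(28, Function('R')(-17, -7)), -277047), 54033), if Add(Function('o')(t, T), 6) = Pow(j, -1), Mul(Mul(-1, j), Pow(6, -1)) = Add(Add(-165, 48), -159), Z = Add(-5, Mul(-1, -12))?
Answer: Rational(-369321119, 1656) ≈ -2.2302e+5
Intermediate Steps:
Z = 7 (Z = Add(-5, 12) = 7)
Function('R')(c, q) = Rational(-7, 3) (Function('R')(c, q) = Mul(Rational(-1, 3), 7) = Rational(-7, 3))
j = 1656 (j = Mul(-6, Add(Add(-165, 48), -159)) = Mul(-6, Add(-117, -159)) = Mul(-6, -276) = 1656)
Function('o')(t, T) = Rational(-9935, 1656) (Function('o')(t, T) = Add(-6, Pow(1656, -1)) = Add(-6, Rational(1, 1656)) = Rational(-9935, 1656))
Add(Add(Function('o')(28, Function('R')(-17, -7)), -277047), 54033) = Add(Add(Rational(-9935, 1656), -277047), 54033) = Add(Rational(-458799767, 1656), 54033) = Rational(-369321119, 1656)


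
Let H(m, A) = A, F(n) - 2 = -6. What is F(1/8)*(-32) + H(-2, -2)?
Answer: 126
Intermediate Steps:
F(n) = -4 (F(n) = 2 - 6 = -4)
F(1/8)*(-32) + H(-2, -2) = -4*(-32) - 2 = 128 - 2 = 126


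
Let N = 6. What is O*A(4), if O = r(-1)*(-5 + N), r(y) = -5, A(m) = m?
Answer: -20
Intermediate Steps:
O = -5 (O = -5*(-5 + 6) = -5*1 = -5)
O*A(4) = -5*4 = -20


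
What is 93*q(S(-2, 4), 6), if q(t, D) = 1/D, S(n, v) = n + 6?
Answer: 31/2 ≈ 15.500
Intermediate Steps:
S(n, v) = 6 + n
93*q(S(-2, 4), 6) = 93/6 = 93*(⅙) = 31/2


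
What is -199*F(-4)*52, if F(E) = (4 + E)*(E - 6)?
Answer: 0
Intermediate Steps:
F(E) = (-6 + E)*(4 + E) (F(E) = (4 + E)*(-6 + E) = (-6 + E)*(4 + E))
-199*F(-4)*52 = -199*(-24 + (-4)² - 2*(-4))*52 = -199*(-24 + 16 + 8)*52 = -199*0*52 = 0*52 = 0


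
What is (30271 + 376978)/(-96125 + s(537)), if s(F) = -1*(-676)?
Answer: -407249/95449 ≈ -4.2667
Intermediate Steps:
s(F) = 676
(30271 + 376978)/(-96125 + s(537)) = (30271 + 376978)/(-96125 + 676) = 407249/(-95449) = 407249*(-1/95449) = -407249/95449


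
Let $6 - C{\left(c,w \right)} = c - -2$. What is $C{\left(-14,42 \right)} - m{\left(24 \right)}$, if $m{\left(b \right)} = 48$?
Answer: $-30$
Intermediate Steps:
$C{\left(c,w \right)} = 4 - c$ ($C{\left(c,w \right)} = 6 - \left(c - -2\right) = 6 - \left(c + 2\right) = 6 - \left(2 + c\right) = 4 - c$)
$C{\left(-14,42 \right)} - m{\left(24 \right)} = \left(4 - -14\right) - 48 = \left(4 + 14\right) - 48 = 18 - 48 = -30$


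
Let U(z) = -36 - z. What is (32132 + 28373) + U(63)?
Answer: 60406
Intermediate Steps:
(32132 + 28373) + U(63) = (32132 + 28373) + (-36 - 1*63) = 60505 + (-36 - 63) = 60505 - 99 = 60406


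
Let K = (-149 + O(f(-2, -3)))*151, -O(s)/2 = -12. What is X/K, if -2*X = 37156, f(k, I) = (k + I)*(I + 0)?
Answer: 18578/18875 ≈ 0.98426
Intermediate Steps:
f(k, I) = I*(I + k) (f(k, I) = (I + k)*I = I*(I + k))
X = -18578 (X = -½*37156 = -18578)
O(s) = 24 (O(s) = -2*(-12) = 24)
K = -18875 (K = (-149 + 24)*151 = -125*151 = -18875)
X/K = -18578/(-18875) = -18578*(-1/18875) = 18578/18875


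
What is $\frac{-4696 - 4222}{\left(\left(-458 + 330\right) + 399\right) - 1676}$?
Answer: $\frac{8918}{1405} \approx 6.3473$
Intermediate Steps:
$\frac{-4696 - 4222}{\left(\left(-458 + 330\right) + 399\right) - 1676} = - \frac{8918}{\left(-128 + 399\right) - 1676} = - \frac{8918}{271 - 1676} = - \frac{8918}{-1405} = \left(-8918\right) \left(- \frac{1}{1405}\right) = \frac{8918}{1405}$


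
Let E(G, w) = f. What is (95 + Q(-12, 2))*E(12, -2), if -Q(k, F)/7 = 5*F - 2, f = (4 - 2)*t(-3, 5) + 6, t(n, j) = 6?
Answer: 702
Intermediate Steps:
f = 18 (f = (4 - 2)*6 + 6 = 2*6 + 6 = 12 + 6 = 18)
Q(k, F) = 14 - 35*F (Q(k, F) = -7*(5*F - 2) = -7*(-2 + 5*F) = 14 - 35*F)
E(G, w) = 18
(95 + Q(-12, 2))*E(12, -2) = (95 + (14 - 35*2))*18 = (95 + (14 - 70))*18 = (95 - 56)*18 = 39*18 = 702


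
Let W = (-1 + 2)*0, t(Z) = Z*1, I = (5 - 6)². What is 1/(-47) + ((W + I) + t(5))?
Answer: 281/47 ≈ 5.9787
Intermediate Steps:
I = 1 (I = (-1)² = 1)
t(Z) = Z
W = 0 (W = 1*0 = 0)
1/(-47) + ((W + I) + t(5)) = 1/(-47) + ((0 + 1) + 5) = -1/47 + (1 + 5) = -1/47 + 6 = 281/47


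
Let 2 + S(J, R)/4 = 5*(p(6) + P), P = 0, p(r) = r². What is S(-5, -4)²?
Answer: 506944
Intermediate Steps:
S(J, R) = 712 (S(J, R) = -8 + 4*(5*(6² + 0)) = -8 + 4*(5*(36 + 0)) = -8 + 4*(5*36) = -8 + 4*180 = -8 + 720 = 712)
S(-5, -4)² = 712² = 506944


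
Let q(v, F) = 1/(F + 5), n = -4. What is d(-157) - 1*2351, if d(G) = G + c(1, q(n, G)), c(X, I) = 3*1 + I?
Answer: -380761/152 ≈ -2505.0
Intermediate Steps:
q(v, F) = 1/(5 + F)
c(X, I) = 3 + I
d(G) = 3 + G + 1/(5 + G) (d(G) = G + (3 + 1/(5 + G)) = 3 + G + 1/(5 + G))
d(-157) - 1*2351 = (1 + (3 - 157)*(5 - 157))/(5 - 157) - 1*2351 = (1 - 154*(-152))/(-152) - 2351 = -(1 + 23408)/152 - 2351 = -1/152*23409 - 2351 = -23409/152 - 2351 = -380761/152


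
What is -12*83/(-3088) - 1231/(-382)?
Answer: 522725/147452 ≈ 3.5451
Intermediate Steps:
-12*83/(-3088) - 1231/(-382) = -996*(-1/3088) - 1231*(-1/382) = 249/772 + 1231/382 = 522725/147452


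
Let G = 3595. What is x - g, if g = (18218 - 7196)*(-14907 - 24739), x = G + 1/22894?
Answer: 10004261489459/22894 ≈ 4.3698e+8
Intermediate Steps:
x = 82303931/22894 (x = 3595 + 1/22894 = 82303931/22894 ≈ 3595.0)
g = -436978212 (g = 11022*(-39646) = -436978212)
x - g = 82303931/22894 - 1*(-436978212) = 82303931/22894 + 436978212 = 10004261489459/22894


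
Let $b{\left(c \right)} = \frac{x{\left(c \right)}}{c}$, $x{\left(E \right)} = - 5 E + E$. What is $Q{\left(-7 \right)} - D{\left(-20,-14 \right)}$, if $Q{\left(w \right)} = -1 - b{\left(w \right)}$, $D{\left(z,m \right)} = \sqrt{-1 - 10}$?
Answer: $3 - i \sqrt{11} \approx 3.0 - 3.3166 i$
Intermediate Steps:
$D{\left(z,m \right)} = i \sqrt{11}$ ($D{\left(z,m \right)} = \sqrt{-11} = i \sqrt{11}$)
$x{\left(E \right)} = - 4 E$
$b{\left(c \right)} = -4$ ($b{\left(c \right)} = \frac{\left(-4\right) c}{c} = -4$)
$Q{\left(w \right)} = 3$ ($Q{\left(w \right)} = -1 - -4 = -1 + 4 = 3$)
$Q{\left(-7 \right)} - D{\left(-20,-14 \right)} = 3 - i \sqrt{11}$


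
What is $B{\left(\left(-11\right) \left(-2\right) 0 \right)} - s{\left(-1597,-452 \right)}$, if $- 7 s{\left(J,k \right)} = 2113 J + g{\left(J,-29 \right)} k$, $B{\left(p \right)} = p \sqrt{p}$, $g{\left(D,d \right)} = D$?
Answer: $- \frac{2652617}{7} \approx -3.7895 \cdot 10^{5}$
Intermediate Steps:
$B{\left(p \right)} = p^{\frac{3}{2}}$
$s{\left(J,k \right)} = - \frac{2113 J}{7} - \frac{J k}{7}$ ($s{\left(J,k \right)} = - \frac{2113 J + J k}{7} = - \frac{2113 J}{7} - \frac{J k}{7}$)
$B{\left(\left(-11\right) \left(-2\right) 0 \right)} - s{\left(-1597,-452 \right)} = \left(\left(-11\right) \left(-2\right) 0\right)^{\frac{3}{2}} - \frac{1}{7} \left(-1597\right) \left(-2113 - -452\right) = \left(22 \cdot 0\right)^{\frac{3}{2}} - \frac{1}{7} \left(-1597\right) \left(-2113 + 452\right) = 0^{\frac{3}{2}} - \frac{1}{7} \left(-1597\right) \left(-1661\right) = 0 - \frac{2652617}{7} = - \frac{2652617}{7}$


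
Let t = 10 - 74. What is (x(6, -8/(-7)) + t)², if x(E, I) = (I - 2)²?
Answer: 9610000/2401 ≈ 4002.5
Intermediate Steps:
x(E, I) = (-2 + I)²
t = -64
(x(6, -8/(-7)) + t)² = ((-2 - 8/(-7))² - 64)² = ((-2 - 8*(-⅐))² - 64)² = ((-2 + 8/7)² - 64)² = ((-6/7)² - 64)² = (36/49 - 64)² = (-3100/49)² = 9610000/2401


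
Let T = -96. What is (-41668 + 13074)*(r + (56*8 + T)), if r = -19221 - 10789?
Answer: 848040852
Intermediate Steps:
r = -30010
(-41668 + 13074)*(r + (56*8 + T)) = (-41668 + 13074)*(-30010 + (56*8 - 96)) = -28594*(-30010 + (448 - 96)) = -28594*(-30010 + 352) = -28594*(-29658) = 848040852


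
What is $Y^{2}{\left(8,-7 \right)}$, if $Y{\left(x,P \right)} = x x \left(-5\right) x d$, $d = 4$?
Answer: $104857600$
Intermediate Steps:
$Y{\left(x,P \right)} = - 20 x^{3}$ ($Y{\left(x,P \right)} = x x \left(-5\right) x 4 = x - 5 x x 4 = x \left(- 5 x^{2}\right) 4 = - 5 x^{3} \cdot 4 = - 20 x^{3}$)
$Y^{2}{\left(8,-7 \right)} = \left(- 20 \cdot 8^{3}\right)^{2} = \left(\left(-20\right) 512\right)^{2} = \left(-10240\right)^{2} = 104857600$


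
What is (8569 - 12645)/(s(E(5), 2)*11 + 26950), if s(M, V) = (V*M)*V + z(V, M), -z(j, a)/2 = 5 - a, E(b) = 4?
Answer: -1019/6776 ≈ -0.15038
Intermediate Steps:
z(j, a) = -10 + 2*a (z(j, a) = -2*(5 - a) = -10 + 2*a)
s(M, V) = -10 + 2*M + M*V**2 (s(M, V) = (V*M)*V + (-10 + 2*M) = (M*V)*V + (-10 + 2*M) = M*V**2 + (-10 + 2*M) = -10 + 2*M + M*V**2)
(8569 - 12645)/(s(E(5), 2)*11 + 26950) = (8569 - 12645)/((-10 + 2*4 + 4*2**2)*11 + 26950) = -4076/((-10 + 8 + 4*4)*11 + 26950) = -4076/((-10 + 8 + 16)*11 + 26950) = -4076/(14*11 + 26950) = -4076/(154 + 26950) = -4076/27104 = -4076*1/27104 = -1019/6776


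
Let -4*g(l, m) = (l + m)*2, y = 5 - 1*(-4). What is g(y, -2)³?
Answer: -343/8 ≈ -42.875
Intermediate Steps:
y = 9 (y = 5 + 4 = 9)
g(l, m) = -l/2 - m/2 (g(l, m) = -(l + m)*2/4 = -(2*l + 2*m)/4 = -l/2 - m/2)
g(y, -2)³ = (-½*9 - ½*(-2))³ = (-9/2 + 1)³ = (-7/2)³ = -343/8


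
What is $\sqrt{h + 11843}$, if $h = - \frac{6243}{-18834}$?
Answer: $\frac{\sqrt{466784586930}}{6278} \approx 108.83$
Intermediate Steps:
$h = \frac{2081}{6278}$ ($h = \left(-6243\right) \left(- \frac{1}{18834}\right) = \frac{2081}{6278} \approx 0.33147$)
$\sqrt{h + 11843} = \sqrt{\frac{2081}{6278} + 11843} = \sqrt{\frac{74352435}{6278}} = \frac{\sqrt{466784586930}}{6278}$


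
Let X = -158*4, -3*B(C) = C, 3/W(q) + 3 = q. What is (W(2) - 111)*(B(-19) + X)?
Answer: 71326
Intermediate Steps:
W(q) = 3/(-3 + q)
B(C) = -C/3
X = -632
(W(2) - 111)*(B(-19) + X) = (3/(-3 + 2) - 111)*(-⅓*(-19) - 632) = (3/(-1) - 111)*(19/3 - 632) = (3*(-1) - 111)*(-1877/3) = (-3 - 111)*(-1877/3) = -114*(-1877/3) = 71326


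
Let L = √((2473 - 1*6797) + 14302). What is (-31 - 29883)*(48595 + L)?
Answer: -1453670830 - 29914*√9978 ≈ -1.4567e+9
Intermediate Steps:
L = √9978 (L = √((2473 - 6797) + 14302) = √(-4324 + 14302) = √9978 ≈ 99.890)
(-31 - 29883)*(48595 + L) = (-31 - 29883)*(48595 + √9978) = -29914*(48595 + √9978) = -1453670830 - 29914*√9978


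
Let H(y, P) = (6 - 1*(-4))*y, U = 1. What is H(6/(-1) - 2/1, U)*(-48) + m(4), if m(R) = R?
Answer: 3844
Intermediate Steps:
H(y, P) = 10*y (H(y, P) = (6 + 4)*y = 10*y)
H(6/(-1) - 2/1, U)*(-48) + m(4) = (10*(6/(-1) - 2/1))*(-48) + 4 = (10*(6*(-1) - 2*1))*(-48) + 4 = (10*(-6 - 2))*(-48) + 4 = (10*(-8))*(-48) + 4 = -80*(-48) + 4 = 3840 + 4 = 3844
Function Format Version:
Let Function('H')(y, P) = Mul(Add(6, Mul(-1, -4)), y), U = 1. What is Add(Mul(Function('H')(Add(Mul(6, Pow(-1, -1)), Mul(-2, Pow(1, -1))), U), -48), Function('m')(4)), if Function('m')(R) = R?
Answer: 3844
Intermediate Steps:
Function('H')(y, P) = Mul(10, y) (Function('H')(y, P) = Mul(Add(6, 4), y) = Mul(10, y))
Add(Mul(Function('H')(Add(Mul(6, Pow(-1, -1)), Mul(-2, Pow(1, -1))), U), -48), Function('m')(4)) = Add(Mul(Mul(10, Add(Mul(6, Pow(-1, -1)), Mul(-2, Pow(1, -1)))), -48), 4) = Add(Mul(Mul(10, Add(Mul(6, -1), Mul(-2, 1))), -48), 4) = Add(Mul(Mul(10, Add(-6, -2)), -48), 4) = Add(Mul(Mul(10, -8), -48), 4) = Add(Mul(-80, -48), 4) = Add(3840, 4) = 3844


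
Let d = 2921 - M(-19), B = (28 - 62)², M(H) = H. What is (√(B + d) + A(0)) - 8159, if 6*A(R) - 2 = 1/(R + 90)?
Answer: -4371119/540 ≈ -8094.7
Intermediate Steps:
A(R) = ⅓ + 1/(6*(90 + R)) (A(R) = ⅓ + 1/(6*(R + 90)) = ⅓ + 1/(6*(90 + R)))
B = 1156 (B = (-34)² = 1156)
d = 2940 (d = 2921 - 1*(-19) = 2921 + 19 = 2940)
(√(B + d) + A(0)) - 8159 = (√(1156 + 2940) + (181 + 2*0)/(6*(90 + 0))) - 8159 = (√4096 + (⅙)*(181 + 0)/90) - 8159 = (64 + (⅙)*(1/90)*181) - 8159 = (64 + 181/540) - 8159 = 34741/540 - 8159 = -4371119/540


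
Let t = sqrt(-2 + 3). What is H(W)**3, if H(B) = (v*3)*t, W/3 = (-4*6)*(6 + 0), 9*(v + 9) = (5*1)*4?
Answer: -226981/27 ≈ -8406.7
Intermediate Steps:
v = -61/9 (v = -9 + ((5*1)*4)/9 = -9 + (5*4)/9 = -9 + (1/9)*20 = -9 + 20/9 = -61/9 ≈ -6.7778)
W = -432 (W = 3*((-4*6)*(6 + 0)) = 3*(-24*6) = 3*(-144) = -432)
t = 1 (t = sqrt(1) = 1)
H(B) = -61/3 (H(B) = -61/9*3*1 = -61/3*1 = -61/3)
H(W)**3 = (-61/3)**3 = -226981/27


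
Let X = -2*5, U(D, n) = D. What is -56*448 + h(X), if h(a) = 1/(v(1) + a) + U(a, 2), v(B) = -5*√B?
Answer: -376471/15 ≈ -25098.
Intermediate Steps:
X = -10
h(a) = a + 1/(-5 + a) (h(a) = 1/(-5*√1 + a) + a = 1/(-5*1 + a) + a = 1/(-5 + a) + a = a + 1/(-5 + a))
-56*448 + h(X) = -56*448 + (1 + (-10)² - 5*(-10))/(-5 - 10) = -25088 + (1 + 100 + 50)/(-15) = -25088 - 1/15*151 = -25088 - 151/15 = -376471/15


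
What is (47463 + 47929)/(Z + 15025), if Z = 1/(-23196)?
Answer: 2212712832/348519899 ≈ 6.3489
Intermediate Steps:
Z = -1/23196 ≈ -4.3111e-5
(47463 + 47929)/(Z + 15025) = (47463 + 47929)/(-1/23196 + 15025) = 95392/(348519899/23196) = 95392*(23196/348519899) = 2212712832/348519899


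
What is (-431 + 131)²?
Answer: 90000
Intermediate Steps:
(-431 + 131)² = (-300)² = 90000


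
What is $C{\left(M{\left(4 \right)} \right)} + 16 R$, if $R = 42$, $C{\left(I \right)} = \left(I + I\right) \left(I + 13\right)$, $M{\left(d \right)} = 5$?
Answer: $852$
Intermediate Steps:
$C{\left(I \right)} = 2 I \left(13 + I\right)$
$C{\left(M{\left(4 \right)} \right)} + 16 R = 2 \cdot 5 \left(13 + 5\right) + 16 \cdot 42 = 2 \cdot 5 \cdot 18 + 672 = 180 + 672 = 852$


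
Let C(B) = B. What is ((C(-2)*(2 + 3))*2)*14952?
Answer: -299040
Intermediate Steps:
((C(-2)*(2 + 3))*2)*14952 = (-2*(2 + 3)*2)*14952 = (-2*5*2)*14952 = -10*2*14952 = -20*14952 = -299040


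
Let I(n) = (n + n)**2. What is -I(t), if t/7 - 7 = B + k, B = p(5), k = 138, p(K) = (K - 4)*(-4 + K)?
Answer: -4177936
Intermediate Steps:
p(K) = (-4 + K)**2 (p(K) = (-4 + K)*(-4 + K) = (-4 + K)**2)
B = 1 (B = (-4 + 5)**2 = 1**2 = 1)
t = 1022 (t = 49 + 7*(1 + 138) = 49 + 7*139 = 49 + 973 = 1022)
I(n) = 4*n**2 (I(n) = (2*n)**2 = 4*n**2)
-I(t) = -4*1022**2 = -4*1044484 = -1*4177936 = -4177936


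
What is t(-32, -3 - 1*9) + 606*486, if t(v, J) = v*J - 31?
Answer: 294869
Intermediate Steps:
t(v, J) = -31 + J*v (t(v, J) = J*v - 31 = -31 + J*v)
t(-32, -3 - 1*9) + 606*486 = (-31 + (-3 - 1*9)*(-32)) + 606*486 = (-31 + (-3 - 9)*(-32)) + 294516 = (-31 - 12*(-32)) + 294516 = (-31 + 384) + 294516 = 353 + 294516 = 294869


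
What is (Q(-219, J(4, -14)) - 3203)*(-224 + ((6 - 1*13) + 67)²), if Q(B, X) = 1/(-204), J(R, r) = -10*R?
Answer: -551480572/51 ≈ -1.0813e+7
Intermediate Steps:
Q(B, X) = -1/204
(Q(-219, J(4, -14)) - 3203)*(-224 + ((6 - 1*13) + 67)²) = (-1/204 - 3203)*(-224 + ((6 - 1*13) + 67)²) = -653413*(-224 + ((6 - 13) + 67)²)/204 = -653413*(-224 + (-7 + 67)²)/204 = -653413*(-224 + 60²)/204 = -653413*(-224 + 3600)/204 = -653413/204*3376 = -551480572/51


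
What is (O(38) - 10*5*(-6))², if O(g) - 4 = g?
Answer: 116964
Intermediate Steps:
O(g) = 4 + g
(O(38) - 10*5*(-6))² = ((4 + 38) - 10*5*(-6))² = (42 - 50*(-6))² = (42 + 300)² = 342² = 116964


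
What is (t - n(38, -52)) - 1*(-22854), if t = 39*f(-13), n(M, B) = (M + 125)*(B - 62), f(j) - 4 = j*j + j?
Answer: 47676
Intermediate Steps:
f(j) = 4 + j + j² (f(j) = 4 + (j*j + j) = 4 + (j² + j) = 4 + (j + j²) = 4 + j + j²)
n(M, B) = (-62 + B)*(125 + M) (n(M, B) = (125 + M)*(-62 + B) = (-62 + B)*(125 + M))
t = 6240 (t = 39*(4 - 13 + (-13)²) = 39*(4 - 13 + 169) = 39*160 = 6240)
(t - n(38, -52)) - 1*(-22854) = (6240 - (-7750 - 62*38 + 125*(-52) - 52*38)) - 1*(-22854) = (6240 - (-7750 - 2356 - 6500 - 1976)) + 22854 = (6240 - 1*(-18582)) + 22854 = (6240 + 18582) + 22854 = 24822 + 22854 = 47676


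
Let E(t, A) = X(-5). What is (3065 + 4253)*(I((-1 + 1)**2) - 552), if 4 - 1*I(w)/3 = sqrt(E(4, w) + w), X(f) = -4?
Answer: -3951720 - 43908*I ≈ -3.9517e+6 - 43908.0*I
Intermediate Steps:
E(t, A) = -4
I(w) = 12 - 3*sqrt(-4 + w)
(3065 + 4253)*(I((-1 + 1)**2) - 552) = (3065 + 4253)*((12 - 3*sqrt(-4 + (-1 + 1)**2)) - 552) = 7318*((12 - 3*sqrt(-4 + 0**2)) - 552) = 7318*((12 - 3*sqrt(-4 + 0)) - 552) = 7318*((12 - 6*I) - 552) = 7318*(-540 - 6*I) = -3951720 - 43908*I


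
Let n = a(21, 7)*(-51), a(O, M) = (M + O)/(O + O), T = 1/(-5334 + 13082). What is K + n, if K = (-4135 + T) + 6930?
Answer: 21392229/7748 ≈ 2761.0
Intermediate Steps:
T = 1/7748 ≈ 0.00012907
a(O, M) = (M + O)/(2*O) (a(O, M) = (M + O)/((2*O)) = (M + O)*(1/(2*O)) = (M + O)/(2*O))
K = 21655661/7748 (K = (-4135 + 1/7748) + 6930 = -32037979/7748 + 6930 = 21655661/7748 ≈ 2795.0)
n = -34 (n = ((½)*(7 + 21)/21)*(-51) = ((½)*(1/21)*28)*(-51) = (⅔)*(-51) = -34)
K + n = 21655661/7748 - 34 = 21392229/7748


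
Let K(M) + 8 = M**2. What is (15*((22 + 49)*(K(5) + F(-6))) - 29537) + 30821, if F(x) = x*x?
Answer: 57729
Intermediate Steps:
K(M) = -8 + M**2
F(x) = x**2
(15*((22 + 49)*(K(5) + F(-6))) - 29537) + 30821 = (15*((22 + 49)*((-8 + 5**2) + (-6)**2)) - 29537) + 30821 = (15*(71*((-8 + 25) + 36)) - 29537) + 30821 = (15*(71*(17 + 36)) - 29537) + 30821 = (15*(71*53) - 29537) + 30821 = (15*3763 - 29537) + 30821 = (56445 - 29537) + 30821 = 26908 + 30821 = 57729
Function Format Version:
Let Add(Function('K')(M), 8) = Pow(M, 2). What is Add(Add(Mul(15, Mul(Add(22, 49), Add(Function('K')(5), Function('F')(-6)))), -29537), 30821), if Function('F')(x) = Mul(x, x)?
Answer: 57729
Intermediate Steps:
Function('K')(M) = Add(-8, Pow(M, 2))
Function('F')(x) = Pow(x, 2)
Add(Add(Mul(15, Mul(Add(22, 49), Add(Function('K')(5), Function('F')(-6)))), -29537), 30821) = Add(Add(Mul(15, Mul(Add(22, 49), Add(Add(-8, Pow(5, 2)), Pow(-6, 2)))), -29537), 30821) = Add(Add(Mul(15, Mul(71, Add(Add(-8, 25), 36))), -29537), 30821) = Add(Add(Mul(15, Mul(71, Add(17, 36))), -29537), 30821) = Add(Add(Mul(15, Mul(71, 53)), -29537), 30821) = Add(Add(Mul(15, 3763), -29537), 30821) = Add(Add(56445, -29537), 30821) = Add(26908, 30821) = 57729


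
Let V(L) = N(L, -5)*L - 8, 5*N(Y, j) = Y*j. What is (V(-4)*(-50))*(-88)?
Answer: -105600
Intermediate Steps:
N(Y, j) = Y*j/5 (N(Y, j) = (Y*j)/5 = Y*j/5)
V(L) = -8 - L² (V(L) = ((⅕)*L*(-5))*L - 8 = (-L)*L - 8 = -L² - 8 = -8 - L²)
(V(-4)*(-50))*(-88) = ((-8 - 1*(-4)²)*(-50))*(-88) = ((-8 - 1*16)*(-50))*(-88) = ((-8 - 16)*(-50))*(-88) = -24*(-50)*(-88) = 1200*(-88) = -105600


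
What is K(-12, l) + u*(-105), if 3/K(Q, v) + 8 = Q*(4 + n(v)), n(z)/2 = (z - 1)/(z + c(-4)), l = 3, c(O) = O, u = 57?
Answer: -47883/8 ≈ -5985.4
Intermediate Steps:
n(z) = 2*(-1 + z)/(-4 + z) (n(z) = 2*((z - 1)/(z - 4)) = 2*((-1 + z)/(-4 + z)) = 2*(-1 + z)/(-4 + z))
K(Q, v) = 3/(-8 + Q*(4 + 2*(-1 + v)/(-4 + v)))
K(-12, l) + u*(-105) = 3*(-4 + 3)/(2*(16 - 9*(-12) - 4*3 + 3*(-12)*3)) + 57*(-105) = (3/2)*(-1)/(16 + 108 - 12 - 108) - 5985 = (3/2)*(-1)/4 - 5985 = (3/2)*(¼)*(-1) - 5985 = -3/8 - 5985 = -47883/8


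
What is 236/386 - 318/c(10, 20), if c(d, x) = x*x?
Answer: -7087/38600 ≈ -0.18360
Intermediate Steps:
c(d, x) = x**2
236/386 - 318/c(10, 20) = 236/386 - 318/(20**2) = 236*(1/386) - 318/400 = 118/193 - 318*1/400 = 118/193 - 159/200 = -7087/38600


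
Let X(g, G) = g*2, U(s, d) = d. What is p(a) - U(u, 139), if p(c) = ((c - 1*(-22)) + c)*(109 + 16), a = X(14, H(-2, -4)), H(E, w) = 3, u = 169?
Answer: 9611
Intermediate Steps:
X(g, G) = 2*g
a = 28 (a = 2*14 = 28)
p(c) = 2750 + 250*c (p(c) = ((c + 22) + c)*125 = ((22 + c) + c)*125 = (22 + 2*c)*125 = 2750 + 250*c)
p(a) - U(u, 139) = (2750 + 250*28) - 1*139 = (2750 + 7000) - 139 = 9750 - 139 = 9611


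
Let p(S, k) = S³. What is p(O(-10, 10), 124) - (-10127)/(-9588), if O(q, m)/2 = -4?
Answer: -4919183/9588 ≈ -513.06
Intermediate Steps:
O(q, m) = -8 (O(q, m) = 2*(-4) = -8)
p(O(-10, 10), 124) - (-10127)/(-9588) = (-8)³ - (-10127)/(-9588) = -512 - (-10127)*(-1)/9588 = -512 - 1*10127/9588 = -512 - 10127/9588 = -4919183/9588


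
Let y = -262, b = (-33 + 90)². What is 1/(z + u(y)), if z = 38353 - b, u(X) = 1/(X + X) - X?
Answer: 524/18531783 ≈ 2.8276e-5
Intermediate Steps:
b = 3249 (b = 57² = 3249)
u(X) = 1/(2*X) - X
z = 35104 (z = 38353 - 1*3249 = 38353 - 3249 = 35104)
1/(z + u(y)) = 1/(35104 + ((½)/(-262) - 1*(-262))) = 1/(35104 + ((½)*(-1/262) + 262)) = 1/(35104 + (-1/524 + 262)) = 1/(35104 + 137287/524) = 1/(18531783/524) = 524/18531783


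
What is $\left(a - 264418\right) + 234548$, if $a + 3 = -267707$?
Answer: $-297580$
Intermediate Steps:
$a = -267710$ ($a = -3 - 267707 = -267710$)
$\left(a - 264418\right) + 234548 = \left(-267710 - 264418\right) + 234548 = -532128 + 234548 = -297580$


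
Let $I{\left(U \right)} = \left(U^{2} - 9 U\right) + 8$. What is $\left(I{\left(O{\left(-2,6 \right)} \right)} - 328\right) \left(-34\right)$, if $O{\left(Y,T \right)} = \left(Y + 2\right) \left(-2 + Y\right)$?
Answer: $10880$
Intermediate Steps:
$O{\left(Y,T \right)} = \left(-2 + Y\right) \left(2 + Y\right)$ ($O{\left(Y,T \right)} = \left(2 + Y\right) \left(-2 + Y\right) = \left(-2 + Y\right) \left(2 + Y\right)$)
$I{\left(U \right)} = 8 + U^{2} - 9 U$
$\left(I{\left(O{\left(-2,6 \right)} \right)} - 328\right) \left(-34\right) = \left(\left(8 + \left(-4 + \left(-2\right)^{2}\right)^{2} - 9 \left(-4 + \left(-2\right)^{2}\right)\right) - 328\right) \left(-34\right) = \left(\left(8 + \left(-4 + 4\right)^{2} - 9 \left(-4 + 4\right)\right) - 328\right) \left(-34\right) = \left(\left(8 + 0^{2} - 0\right) - 328\right) \left(-34\right) = \left(\left(8 + 0 + 0\right) - 328\right) \left(-34\right) = \left(8 - 328\right) \left(-34\right) = \left(-320\right) \left(-34\right) = 10880$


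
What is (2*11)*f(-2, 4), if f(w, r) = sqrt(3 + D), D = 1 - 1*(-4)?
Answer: 44*sqrt(2) ≈ 62.225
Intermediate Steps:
D = 5 (D = 1 + 4 = 5)
f(w, r) = 2*sqrt(2) (f(w, r) = sqrt(3 + 5) = sqrt(8) = 2*sqrt(2))
(2*11)*f(-2, 4) = (2*11)*(2*sqrt(2)) = 22*(2*sqrt(2)) = 44*sqrt(2)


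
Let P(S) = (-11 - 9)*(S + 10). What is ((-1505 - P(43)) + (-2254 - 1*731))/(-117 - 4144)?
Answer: 3430/4261 ≈ 0.80498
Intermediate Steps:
P(S) = -200 - 20*S (P(S) = -20*(10 + S) = -200 - 20*S)
((-1505 - P(43)) + (-2254 - 1*731))/(-117 - 4144) = ((-1505 - (-200 - 20*43)) + (-2254 - 1*731))/(-117 - 4144) = ((-1505 - (-200 - 860)) + (-2254 - 731))/(-4261) = ((-1505 - 1*(-1060)) - 2985)*(-1/4261) = ((-1505 + 1060) - 2985)*(-1/4261) = (-445 - 2985)*(-1/4261) = -3430*(-1/4261) = 3430/4261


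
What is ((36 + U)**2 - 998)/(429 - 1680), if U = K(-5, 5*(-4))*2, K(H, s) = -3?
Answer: 98/1251 ≈ 0.078337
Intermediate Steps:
U = -6 (U = -3*2 = -6)
((36 + U)**2 - 998)/(429 - 1680) = ((36 - 6)**2 - 998)/(429 - 1680) = (30**2 - 998)/(-1251) = (900 - 998)*(-1/1251) = -98*(-1/1251) = 98/1251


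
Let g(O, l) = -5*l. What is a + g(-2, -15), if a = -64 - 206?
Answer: -195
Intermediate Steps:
a = -270
a + g(-2, -15) = -270 - 5*(-15) = -270 + 75 = -195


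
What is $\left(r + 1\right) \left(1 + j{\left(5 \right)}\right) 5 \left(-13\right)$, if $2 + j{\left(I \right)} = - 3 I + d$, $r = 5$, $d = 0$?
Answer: $6240$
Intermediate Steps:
$j{\left(I \right)} = -2 - 3 I$ ($j{\left(I \right)} = -2 + \left(- 3 I + 0\right) = -2 - 3 I$)
$\left(r + 1\right) \left(1 + j{\left(5 \right)}\right) 5 \left(-13\right) = \left(5 + 1\right) \left(1 - 17\right) 5 \left(-13\right) = 6 \left(1 - 17\right) 5 \left(-13\right) = 6 \left(-16\right) 5 \left(-13\right) = \left(-96\right) 5 \left(-13\right) = \left(-480\right) \left(-13\right) = 6240$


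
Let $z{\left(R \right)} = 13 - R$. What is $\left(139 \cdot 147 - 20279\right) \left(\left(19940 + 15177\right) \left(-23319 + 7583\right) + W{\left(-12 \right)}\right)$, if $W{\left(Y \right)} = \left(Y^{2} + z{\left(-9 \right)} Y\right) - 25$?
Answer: $-85100593578$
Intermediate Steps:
$W{\left(Y \right)} = -25 + Y^{2} + 22 Y$ ($W{\left(Y \right)} = \left(Y^{2} + \left(13 - -9\right) Y\right) - 25 = \left(Y^{2} + \left(13 + 9\right) Y\right) - 25 = \left(Y^{2} + 22 Y\right) - 25 = -25 + Y^{2} + 22 Y$)
$\left(139 \cdot 147 - 20279\right) \left(\left(19940 + 15177\right) \left(-23319 + 7583\right) + W{\left(-12 \right)}\right) = \left(139 \cdot 147 - 20279\right) \left(\left(19940 + 15177\right) \left(-23319 + 7583\right) + \left(-25 + \left(-12\right)^{2} + 22 \left(-12\right)\right)\right) = \left(20433 - 20279\right) \left(35117 \left(-15736\right) - 145\right) = 154 \left(-552601112 - 145\right) = 154 \left(-552601257\right) = -85100593578$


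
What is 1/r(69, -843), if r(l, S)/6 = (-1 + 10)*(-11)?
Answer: -1/594 ≈ -0.0016835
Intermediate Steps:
r(l, S) = -594 (r(l, S) = 6*((-1 + 10)*(-11)) = 6*(9*(-11)) = 6*(-99) = -594)
1/r(69, -843) = 1/(-594) = -1/594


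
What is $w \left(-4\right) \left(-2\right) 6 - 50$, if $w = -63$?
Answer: $-3074$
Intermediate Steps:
$w \left(-4\right) \left(-2\right) 6 - 50 = - 63 \left(-4\right) \left(-2\right) 6 - 50 = - 63 \cdot 8 \cdot 6 - 50 = \left(-63\right) 48 - 50 = -3024 - 50 = -3074$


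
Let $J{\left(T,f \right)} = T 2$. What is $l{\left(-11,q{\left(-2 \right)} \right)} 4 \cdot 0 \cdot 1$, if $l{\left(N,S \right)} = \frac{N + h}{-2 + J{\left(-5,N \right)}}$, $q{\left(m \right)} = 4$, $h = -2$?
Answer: $0$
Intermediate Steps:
$J{\left(T,f \right)} = 2 T$
$l{\left(N,S \right)} = \frac{1}{6} - \frac{N}{12}$ ($l{\left(N,S \right)} = \frac{N - 2}{-2 + 2 \left(-5\right)} = \frac{-2 + N}{-2 - 10} = \frac{-2 + N}{-12} = \left(-2 + N\right) \left(- \frac{1}{12}\right) = \frac{1}{6} - \frac{N}{12}$)
$l{\left(-11,q{\left(-2 \right)} \right)} 4 \cdot 0 \cdot 1 = \left(\frac{1}{6} - - \frac{11}{12}\right) 4 \cdot 0 \cdot 1 = \left(\frac{1}{6} + \frac{11}{12}\right) 0 \cdot 1 = \frac{13}{12} \cdot 0 = 0$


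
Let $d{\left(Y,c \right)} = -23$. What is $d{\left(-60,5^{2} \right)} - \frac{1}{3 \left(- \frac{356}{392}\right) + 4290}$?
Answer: $- \frac{9663617}{420153} \approx -23.0$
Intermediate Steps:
$d{\left(-60,5^{2} \right)} - \frac{1}{3 \left(- \frac{356}{392}\right) + 4290} = -23 - \frac{1}{3 \left(- \frac{356}{392}\right) + 4290} = -23 - \frac{1}{3 \left(\left(-356\right) \frac{1}{392}\right) + 4290} = -23 - \frac{1}{3 \left(- \frac{89}{98}\right) + 4290} = -23 - \frac{1}{- \frac{267}{98} + 4290} = -23 - \frac{1}{\frac{420153}{98}} = -23 - \frac{98}{420153} = - \frac{9663617}{420153}$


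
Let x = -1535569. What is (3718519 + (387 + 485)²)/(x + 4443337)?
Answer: 4478903/2907768 ≈ 1.5403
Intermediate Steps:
(3718519 + (387 + 485)²)/(x + 4443337) = (3718519 + (387 + 485)²)/(-1535569 + 4443337) = (3718519 + 872²)/2907768 = (3718519 + 760384)*(1/2907768) = 4478903*(1/2907768) = 4478903/2907768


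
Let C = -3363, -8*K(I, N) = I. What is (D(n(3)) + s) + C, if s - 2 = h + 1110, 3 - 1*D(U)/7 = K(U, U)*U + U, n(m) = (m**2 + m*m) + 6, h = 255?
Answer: -1639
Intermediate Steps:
K(I, N) = -I/8
n(m) = 6 + 2*m**2 (n(m) = (m**2 + m**2) + 6 = 2*m**2 + 6 = 6 + 2*m**2)
D(U) = 21 - 7*U + 7*U**2/8 (D(U) = 21 - 7*((-U/8)*U + U) = 21 - 7*(-U**2/8 + U) = 21 - 7*(U - U**2/8) = 21 + (-7*U + 7*U**2/8) = 21 - 7*U + 7*U**2/8)
s = 1367 (s = 2 + (255 + 1110) = 2 + 1365 = 1367)
(D(n(3)) + s) + C = ((21 - 7*(6 + 2*3**2) + 7*(6 + 2*3**2)**2/8) + 1367) - 3363 = ((21 - 7*(6 + 2*9) + 7*(6 + 2*9)**2/8) + 1367) - 3363 = ((21 - 7*(6 + 18) + 7*(6 + 18)**2/8) + 1367) - 3363 = ((21 - 7*24 + (7/8)*24**2) + 1367) - 3363 = ((21 - 168 + (7/8)*576) + 1367) - 3363 = ((21 - 168 + 504) + 1367) - 3363 = (357 + 1367) - 3363 = 1724 - 3363 = -1639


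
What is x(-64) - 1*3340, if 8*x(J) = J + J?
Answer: -3356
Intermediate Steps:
x(J) = J/4 (x(J) = (J + J)/8 = (2*J)/8 = J/4)
x(-64) - 1*3340 = (¼)*(-64) - 1*3340 = -16 - 3340 = -3356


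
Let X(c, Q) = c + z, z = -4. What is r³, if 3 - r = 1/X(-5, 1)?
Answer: 21952/729 ≈ 30.112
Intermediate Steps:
X(c, Q) = -4 + c (X(c, Q) = c - 4 = -4 + c)
r = 28/9 (r = 3 - 1/(-4 - 5) = 3 - 1/(-9) = 3 - 1*(-⅑) = 3 + ⅑ = 28/9 ≈ 3.1111)
r³ = (28/9)³ = 21952/729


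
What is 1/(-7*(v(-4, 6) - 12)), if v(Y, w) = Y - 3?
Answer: 1/133 ≈ 0.0075188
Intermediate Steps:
v(Y, w) = -3 + Y
1/(-7*(v(-4, 6) - 12)) = 1/(-7*((-3 - 4) - 12)) = 1/(-7*(-7 - 12)) = 1/(-7*(-19)) = 1/133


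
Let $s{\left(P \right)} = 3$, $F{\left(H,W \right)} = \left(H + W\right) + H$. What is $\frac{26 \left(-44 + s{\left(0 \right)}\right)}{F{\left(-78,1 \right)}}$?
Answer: $\frac{1066}{155} \approx 6.8774$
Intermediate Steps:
$F{\left(H,W \right)} = W + 2 H$
$\frac{26 \left(-44 + s{\left(0 \right)}\right)}{F{\left(-78,1 \right)}} = \frac{26 \left(-44 + 3\right)}{1 + 2 \left(-78\right)} = \frac{26 \left(-41\right)}{1 - 156} = - \frac{1066}{-155} = \left(-1066\right) \left(- \frac{1}{155}\right) = \frac{1066}{155}$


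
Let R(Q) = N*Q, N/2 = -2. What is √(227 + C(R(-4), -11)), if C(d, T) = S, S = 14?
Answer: √241 ≈ 15.524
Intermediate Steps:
N = -4 (N = 2*(-2) = -4)
R(Q) = -4*Q
C(d, T) = 14
√(227 + C(R(-4), -11)) = √(227 + 14) = √241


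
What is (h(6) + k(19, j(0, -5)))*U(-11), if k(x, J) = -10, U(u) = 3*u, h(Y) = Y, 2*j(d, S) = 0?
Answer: 132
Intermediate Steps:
j(d, S) = 0 (j(d, S) = (1/2)*0 = 0)
(h(6) + k(19, j(0, -5)))*U(-11) = (6 - 10)*(3*(-11)) = -4*(-33) = 132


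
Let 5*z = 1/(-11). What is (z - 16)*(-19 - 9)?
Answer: 24668/55 ≈ 448.51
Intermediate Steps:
z = -1/55 (z = (⅕)/(-11) = (⅕)*(-1/11) = -1/55 ≈ -0.018182)
(z - 16)*(-19 - 9) = (-1/55 - 16)*(-19 - 9) = -881/55*(-28) = 24668/55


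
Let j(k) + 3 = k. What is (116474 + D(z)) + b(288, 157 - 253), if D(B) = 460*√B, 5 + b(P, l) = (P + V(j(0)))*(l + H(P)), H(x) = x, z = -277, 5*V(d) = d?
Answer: 858249/5 + 460*I*√277 ≈ 1.7165e+5 + 7655.9*I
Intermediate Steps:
j(k) = -3 + k
V(d) = d/5
b(P, l) = -5 + (-⅗ + P)*(P + l) (b(P, l) = -5 + (P + (-3 + 0)/5)*(l + P) = -5 + (P + (⅕)*(-3))*(P + l) = -5 + (P - ⅗)*(P + l) = -5 + (-⅗ + P)*(P + l))
(116474 + D(z)) + b(288, 157 - 253) = (116474 + 460*√(-277)) + (-5 + 288² - ⅗*288 - 3*(157 - 253)/5 + 288*(157 - 253)) = (116474 + 460*(I*√277)) + (-5 + 82944 - 864/5 - ⅗*(-96) + 288*(-96)) = (116474 + 460*I*√277) + (-5 + 82944 - 864/5 + 288/5 - 27648) = (116474 + 460*I*√277) + 275879/5 = 858249/5 + 460*I*√277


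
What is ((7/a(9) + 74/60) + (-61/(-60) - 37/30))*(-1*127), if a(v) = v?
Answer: -41021/180 ≈ -227.89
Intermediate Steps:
((7/a(9) + 74/60) + (-61/(-60) - 37/30))*(-1*127) = ((7/9 + 74/60) + (-61/(-60) - 37/30))*(-1*127) = ((7*(⅑) + 74*(1/60)) + (-61*(-1/60) - 37*1/30))*(-127) = ((7/9 + 37/30) + (61/60 - 37/30))*(-127) = (181/90 - 13/60)*(-127) = (323/180)*(-127) = -41021/180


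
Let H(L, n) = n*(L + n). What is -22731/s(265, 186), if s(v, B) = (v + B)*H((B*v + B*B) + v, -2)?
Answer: 22731/75902398 ≈ 0.00029948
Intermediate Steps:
s(v, B) = (B + v)*(4 - 2*v - 2*B**2 - 2*B*v) (s(v, B) = (v + B)*(-2*(((B*v + B*B) + v) - 2)) = (B + v)*(-2*(((B*v + B**2) + v) - 2)) = (B + v)*(-2*(((B**2 + B*v) + v) - 2)) = (B + v)*(-2*((v + B**2 + B*v) - 2)) = (B + v)*(-2*(-2 + v + B**2 + B*v)) = (B + v)*(4 - 2*v - 2*B**2 - 2*B*v))
-22731/s(265, 186) = -22731*(-1/(2*(186 + 265)*(-2 + 265 + 186**2 + 186*265))) = -22731*(-1/(902*(-2 + 265 + 34596 + 49290))) = -22731/((-2*451*84149)) = -22731/(-75902398) = -22731*(-1/75902398) = 22731/75902398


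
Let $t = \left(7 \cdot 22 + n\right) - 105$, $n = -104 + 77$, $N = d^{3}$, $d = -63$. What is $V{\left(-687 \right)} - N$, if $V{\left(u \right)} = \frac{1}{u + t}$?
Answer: $\frac{166281254}{665} \approx 2.5005 \cdot 10^{5}$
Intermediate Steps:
$N = -250047$ ($N = \left(-63\right)^{3} = -250047$)
$n = -27$
$t = 22$ ($t = \left(7 \cdot 22 - 27\right) - 105 = \left(154 - 27\right) - 105 = 127 - 105 = 22$)
$V{\left(u \right)} = \frac{1}{22 + u}$ ($V{\left(u \right)} = \frac{1}{u + 22} = \frac{1}{22 + u}$)
$V{\left(-687 \right)} - N = \frac{1}{22 - 687} - -250047 = \frac{1}{-665} + 250047 = - \frac{1}{665} + 250047 = \frac{166281254}{665}$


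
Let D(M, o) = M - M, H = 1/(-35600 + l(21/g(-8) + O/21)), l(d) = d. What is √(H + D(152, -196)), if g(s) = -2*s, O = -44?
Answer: 4*I*√251199123/11961863 ≈ 0.0052999*I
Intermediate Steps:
H = -336/11961863 (H = 1/(-35600 + (21/((-2*(-8))) - 44/21)) = 1/(-35600 + (21/16 - 44*1/21)) = 1/(-35600 + (21*(1/16) - 44/21)) = 1/(-35600 + (21/16 - 44/21)) = 1/(-35600 - 263/336) = 1/(-11961863/336) = -336/11961863 ≈ -2.8089e-5)
D(M, o) = 0
√(H + D(152, -196)) = √(-336/11961863 + 0) = √(-336/11961863) = 4*I*√251199123/11961863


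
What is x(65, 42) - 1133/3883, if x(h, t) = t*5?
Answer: 74027/353 ≈ 209.71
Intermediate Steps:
x(h, t) = 5*t
x(65, 42) - 1133/3883 = 5*42 - 1133/3883 = 210 - 1133/3883 = 210 - 1*103/353 = 210 - 103/353 = 74027/353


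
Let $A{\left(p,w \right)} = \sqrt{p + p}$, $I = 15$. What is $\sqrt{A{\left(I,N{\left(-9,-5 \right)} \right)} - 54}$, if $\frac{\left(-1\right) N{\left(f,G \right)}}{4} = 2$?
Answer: $\sqrt{-54 + \sqrt{30}} \approx 6.9658 i$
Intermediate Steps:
$N{\left(f,G \right)} = -8$ ($N{\left(f,G \right)} = \left(-4\right) 2 = -8$)
$A{\left(p,w \right)} = \sqrt{2} \sqrt{p}$ ($A{\left(p,w \right)} = \sqrt{2 p} = \sqrt{2} \sqrt{p}$)
$\sqrt{A{\left(I,N{\left(-9,-5 \right)} \right)} - 54} = \sqrt{\sqrt{2} \sqrt{15} - 54} = \sqrt{\sqrt{30} - 54} = \sqrt{-54 + \sqrt{30}}$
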